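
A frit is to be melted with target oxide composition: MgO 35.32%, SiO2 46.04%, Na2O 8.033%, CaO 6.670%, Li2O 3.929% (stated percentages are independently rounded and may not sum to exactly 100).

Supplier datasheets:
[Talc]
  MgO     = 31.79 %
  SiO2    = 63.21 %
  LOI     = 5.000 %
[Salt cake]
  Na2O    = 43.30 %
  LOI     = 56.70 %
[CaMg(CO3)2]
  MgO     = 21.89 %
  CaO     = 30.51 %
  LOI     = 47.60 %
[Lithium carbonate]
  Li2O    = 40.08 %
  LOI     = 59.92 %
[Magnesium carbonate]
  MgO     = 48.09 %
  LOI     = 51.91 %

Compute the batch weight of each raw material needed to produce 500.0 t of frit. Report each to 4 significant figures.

The working math carries exact precision from first step to last — mid-chain values are displayed, rounded to four significant digits, as written. Every reported result is rounded exactly once — all derived quantities (the totals, yield, the five compositions, ignition loss, glass mass) are rebuilt in exact precision from the weighed amounts on 500.0 t of glass precisely as stated by question or answer.
The oxide mass targets at 500.0 t frit:
  MgO: 35.32% × 500.0 = 176.6 t
  SiO2: 46.04% × 500.0 = 230.2 t
  Na2O: 8.033% × 500.0 = 40.16 t
  CaO: 6.670% × 500.0 = 33.35 t
  Li2O: 3.929% × 500.0 = 19.64 t
Balance tally, oxide-wise, using the reported weights, at the basis given (each sum matches its target mass exact up to rounding of places):
  MgO: 364.2·0.3179 + 109.3·0.2189 + 76.73·0.4809 = 176.6 t (target 176.6 t)
  SiO2: 364.2·0.6321 = 230.2 t (target 230.2 t)
  Na2O: 92.76·0.4330 = 40.17 t (target 40.16 t)
  CaO: 109.3·0.3051 = 33.35 t (target 33.35 t)
  Li2O: 49.01·0.4008 = 19.64 t (target 19.64 t)
Auditing the glass mass value: whole batch net of LOI = 500.0 t (the Σ of target masses is 500.0 t; basis as stated: 500.0 t — any gap is answer rounding).
Summing the batch: Σ batch = 692.0 t; loss to ignition Σ batch·LOI = 192.0 t; yield = glass ÷ total batch = 72.25%.

Batch per 500.0 t frit:
  Talc: 364.2 t
  Salt cake: 92.76 t
  CaMg(CO3)2: 109.3 t
  Lithium carbonate: 49.01 t
  Magnesium carbonate: 76.73 t
Total batch = 692.0 t; LOI loss = 192.0 t; yield = 72.25%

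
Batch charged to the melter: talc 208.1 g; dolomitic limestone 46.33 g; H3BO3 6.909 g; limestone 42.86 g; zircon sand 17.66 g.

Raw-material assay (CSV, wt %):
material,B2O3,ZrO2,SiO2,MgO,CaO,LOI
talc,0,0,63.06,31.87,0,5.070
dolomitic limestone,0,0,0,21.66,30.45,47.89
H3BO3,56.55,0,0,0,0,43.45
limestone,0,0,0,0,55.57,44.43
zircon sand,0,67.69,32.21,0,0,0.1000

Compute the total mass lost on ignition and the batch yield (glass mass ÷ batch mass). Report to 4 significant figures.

All internal work carries full float precision in all steps; working values are displayed with 4-significant-digit rounding in the printout — every reported figure is rounded only once — all derived quantities are carried from the weighed amounts per 267.1 g of glass at exact precision (five oxide percentages, glass mass, LOI, the yield, the totals) as written in question or answer.
Per-material ignition loss:
  talc: 208.1 × 0.05070 = 10.55 g
  dolomitic limestone: 46.33 × 0.4789 = 22.19 g
  H3BO3: 6.909 × 0.4345 = 3.002 g
  limestone: 42.86 × 0.4443 = 19.04 g
  zircon sand: 17.66 × 0.001000 = 0.01766 g
Total LOI = 54.80 g
Glass = batch − LOI = 321.9 − 54.80 = 267.1 g

LOI loss = 54.80 g; glass = 267.1 g; yield = 82.97%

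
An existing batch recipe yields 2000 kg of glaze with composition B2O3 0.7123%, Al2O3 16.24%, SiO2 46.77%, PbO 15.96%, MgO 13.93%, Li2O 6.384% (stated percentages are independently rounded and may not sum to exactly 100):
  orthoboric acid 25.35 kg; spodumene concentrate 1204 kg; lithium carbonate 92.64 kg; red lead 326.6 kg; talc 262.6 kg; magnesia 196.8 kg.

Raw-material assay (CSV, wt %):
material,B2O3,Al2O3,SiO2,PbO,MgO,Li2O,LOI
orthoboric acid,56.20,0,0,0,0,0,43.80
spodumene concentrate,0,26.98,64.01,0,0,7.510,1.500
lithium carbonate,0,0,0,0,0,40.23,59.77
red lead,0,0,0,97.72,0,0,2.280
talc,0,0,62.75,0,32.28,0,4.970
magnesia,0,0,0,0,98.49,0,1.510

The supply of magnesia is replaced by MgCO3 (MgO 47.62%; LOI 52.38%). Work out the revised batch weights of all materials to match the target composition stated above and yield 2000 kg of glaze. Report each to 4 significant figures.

Revised batch per 2000 kg glaze:
  orthoboric acid: 25.35 kg
  spodumene concentrate: 1204 kg
  lithium carbonate: 92.64 kg
  red lead: 326.6 kg
  talc: 262.6 kg
  MgCO3: 407.0 kg
Total batch = 2318 kg; LOI loss = 318.2 kg

All internal work holds full precision from start to finish — mid-chain values are shown (rounded to four significant figures) across the worked steps. Every reported figure sees exactly one rounding — the derived quantities, including net glass mass, totals, LOI, six oxide percentages, yield, are computed using the weight values for 2000 kg of glass at full precision, as written in the problem or answer text.
The oxide mass targets at 2000 kg glaze:
  B2O3: 0.7123% × 2000 = 14.25 kg
  Al2O3: 16.24% × 2000 = 324.8 kg
  SiO2: 46.77% × 2000 = 935.4 kg
  PbO: 15.96% × 2000 = 319.2 kg
  MgO: 13.93% × 2000 = 278.6 kg
  Li2O: 6.384% × 2000 = 127.7 kg
Sums-versus-targets review on the weights just shown, relative to the basis at hand (sum by sum, the targets are met exact up to rounding of places):
  B2O3: 25.35·0.5620 = 14.25 kg (target 14.25 kg)
  Al2O3: 1204·0.2698 = 324.8 kg (target 324.8 kg)
  SiO2: 1204·0.6401 + 262.6·0.6275 = 935.5 kg (target 935.4 kg)
  PbO: 326.6·0.9772 = 319.2 kg (target 319.2 kg)
  MgO: 262.6·0.3228 + 407.0·0.4762 = 278.6 kg (target 278.6 kg)
  Li2O: 1204·0.07510 + 92.64·0.4023 = 127.7 kg (target 127.7 kg)
The glass-mass cross-check: total batch − LOI = 2000 kg (oxide target masses add up to 2000 kg; the stated basis being 2000 kg — any gap is answer rounding).
Batch grand total — Σ batch = 2318 kg; LOI loss = Σ batch·LOI = 318.2 kg; yield = glass ÷ total batch = 86.27%.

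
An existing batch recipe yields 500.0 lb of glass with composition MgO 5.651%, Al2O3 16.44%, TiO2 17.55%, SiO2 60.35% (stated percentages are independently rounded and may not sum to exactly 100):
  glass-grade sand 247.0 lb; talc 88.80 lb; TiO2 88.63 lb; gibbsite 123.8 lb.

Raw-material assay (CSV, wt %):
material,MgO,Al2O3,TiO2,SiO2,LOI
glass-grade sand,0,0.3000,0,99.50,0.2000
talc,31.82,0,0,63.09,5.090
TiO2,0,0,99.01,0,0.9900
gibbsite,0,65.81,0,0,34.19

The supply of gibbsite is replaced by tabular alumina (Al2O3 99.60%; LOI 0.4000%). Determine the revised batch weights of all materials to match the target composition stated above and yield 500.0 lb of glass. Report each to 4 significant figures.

Full precision is held through every step; values along the way are printed, rounded to 4 significant digits, across the worked steps; each reported value includes exactly one rounding — derived quantities are re-derived in full float precision (net glass mass, the four compositions, LOI, the totals, the yield) from the weighed amounts at 500.0 lb of glass as quoted within question or answer.
Oxide mass targets, per 500.0 lb glass:
  MgO: 5.651% × 500.0 = 28.26 lb
  Al2O3: 16.44% × 500.0 = 82.20 lb
  TiO2: 17.55% × 500.0 = 87.75 lb
  SiO2: 60.35% × 500.0 = 301.8 lb
Balance tally, oxide-wise, with the batch weights as given, per the basis as stated (sums match the target masses given rounding of the digits):
  MgO: 88.80·0.3182 = 28.26 lb (target 28.26 lb)
  Al2O3: 247.0·0.003000 + 81.79·0.9960 = 82.20 lb (target 82.20 lb)
  TiO2: 88.63·0.9901 = 87.75 lb (target 87.75 lb)
  SiO2: 247.0·0.9950 + 88.80·0.6309 = 301.8 lb (target 301.8 lb)
Glass-mass closure: net batch after ignition = 500.0 lb (per-oxide target masses sum to 500.0 lb; the stated basis being 500.0 lb — any gap is answer rounding).
Batch total: Σ batch = 506.2 lb; ignition loss, Σ(batch × LOI) = 6.219 lb; yield, glass over the total, = 98.77%.

Revised batch per 500.0 lb glass:
  glass-grade sand: 247.0 lb
  talc: 88.80 lb
  TiO2: 88.63 lb
  tabular alumina: 81.79 lb
Total batch = 506.2 lb; LOI loss = 6.219 lb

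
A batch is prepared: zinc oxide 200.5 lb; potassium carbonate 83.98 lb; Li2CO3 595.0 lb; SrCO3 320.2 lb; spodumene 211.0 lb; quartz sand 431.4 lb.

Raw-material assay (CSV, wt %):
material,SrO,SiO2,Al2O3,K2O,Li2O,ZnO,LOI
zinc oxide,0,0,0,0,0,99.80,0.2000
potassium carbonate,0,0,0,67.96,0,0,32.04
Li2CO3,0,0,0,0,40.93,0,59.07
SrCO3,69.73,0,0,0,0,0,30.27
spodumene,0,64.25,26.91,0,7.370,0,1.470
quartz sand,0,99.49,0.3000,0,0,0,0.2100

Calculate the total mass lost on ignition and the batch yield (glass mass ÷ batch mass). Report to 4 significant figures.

LOI loss = 479.7 lb; glass = 1362 lb; yield = 73.96%

Intermediates are shown, with 4-significant-digit rounding, on the page. All internal work runs at full precision at every stage; each reported result carries a single rounding. Derived quantities are computed in full float precision (net glass mass, the totals, the six compositions, ignition loss, yield) starting from the weights for 1362 lb of glass as written in the problem or the answer.
Each material's LOI contribution:
  zinc oxide: 200.5 × 0.002000 = 0.4010 lb
  potassium carbonate: 83.98 × 0.3204 = 26.91 lb
  Li2CO3: 595.0 × 0.5907 = 351.5 lb
  SrCO3: 320.2 × 0.3027 = 96.92 lb
  spodumene: 211.0 × 0.01470 = 3.102 lb
  quartz sand: 431.4 × 0.002100 = 0.9059 lb
Total LOI = 479.7 lb
Glass = batch − LOI = 1842 − 479.7 = 1362 lb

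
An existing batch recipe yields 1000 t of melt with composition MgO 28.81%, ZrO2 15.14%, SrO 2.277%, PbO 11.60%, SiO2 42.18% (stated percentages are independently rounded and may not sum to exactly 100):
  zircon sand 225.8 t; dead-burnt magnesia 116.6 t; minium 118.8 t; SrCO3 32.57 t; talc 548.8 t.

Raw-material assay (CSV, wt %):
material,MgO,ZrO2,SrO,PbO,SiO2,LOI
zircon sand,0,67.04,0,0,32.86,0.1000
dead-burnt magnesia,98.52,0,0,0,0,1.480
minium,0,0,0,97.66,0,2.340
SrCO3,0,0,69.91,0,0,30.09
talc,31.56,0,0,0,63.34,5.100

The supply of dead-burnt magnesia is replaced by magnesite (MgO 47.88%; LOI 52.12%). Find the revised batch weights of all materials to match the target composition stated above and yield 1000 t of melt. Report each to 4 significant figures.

Mid-chain values are shown with 4-significant-figure rounding when written out — every computation maintains full float precision all the way through; each reported result takes a single rounding. Derived quantities (net glass mass, the totals, five oxide percentages, LOI, the yield) are carried at exact precision from the weighed amounts for 1000 t of glass, as set out in the problem or answer text.
Target masses of each oxide per 1000 t melt:
  MgO: 28.81% × 1000 = 288.1 t
  ZrO2: 15.14% × 1000 = 151.4 t
  SrO: 2.277% × 1000 = 22.77 t
  PbO: 11.60% × 1000 = 116.0 t
  SiO2: 42.18% × 1000 = 421.8 t
A balance pass over the oxides, given the weights on record, under the basis named above (every target is met by its sum once rounding is allowed for):
  MgO: 240.0·0.4788 + 548.8·0.3156 = 288.1 t (target 288.1 t)
  ZrO2: 225.8·0.6704 = 151.4 t (target 151.4 t)
  SrO: 32.57·0.6991 = 22.77 t (target 22.77 t)
  PbO: 118.8·0.9766 = 116.0 t (target 116.0 t)
  SiO2: 225.8·0.3286 + 548.8·0.6334 = 421.8 t (target 421.8 t)
Auditing the glass mass value: whole batch net of LOI = 1000 t (the Σ of target masses is 1000 t; against the stated basis, 1000 t — differing by rounding only).
Total batch = Σ batch = 1166 t; Σ batch·LOI gives LOI loss = 165.9 t; yield, glass over the total, = 85.77%.

Revised batch per 1000 t melt:
  zircon sand: 225.8 t
  magnesite: 240.0 t
  minium: 118.8 t
  SrCO3: 32.57 t
  talc: 548.8 t
Total batch = 1166 t; LOI loss = 165.9 t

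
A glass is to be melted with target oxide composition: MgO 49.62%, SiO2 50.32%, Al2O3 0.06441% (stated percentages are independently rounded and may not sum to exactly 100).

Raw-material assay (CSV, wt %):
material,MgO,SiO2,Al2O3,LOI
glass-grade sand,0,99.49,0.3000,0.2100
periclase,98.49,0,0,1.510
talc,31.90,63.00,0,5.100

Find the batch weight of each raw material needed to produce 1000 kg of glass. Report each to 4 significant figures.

Batch per 1000 kg glass:
  glass-grade sand: 214.7 kg
  periclase: 354.9 kg
  talc: 459.7 kg
Total batch = 1029 kg; LOI loss = 29.25 kg; yield = 97.16%

Working values appear with 4-significant-figure rounding in the printout — all internal work runs at full float precision at every stage; every reported number is rounded only once. The derived quantities, which include yield, the totals, LOI, glass mass, three oxide percentages, are recomputed in full precision, as set out in the problem or the answer, from the weighed amounts for 1000 kg of glass.
Target masses of each oxide per 1000 kg glass:
  MgO: 49.62% × 1000 = 496.2 kg
  SiO2: 50.32% × 1000 = 503.2 kg
  Al2O3: 0.06441% × 1000 = 0.6441 kg
Per-oxide balance check per the reported batch figures, under the basis named above (sum by sum, the targets are met within answer rounding):
  MgO: 354.9·0.9849 + 459.7·0.3190 = 496.2 kg (target 496.2 kg)
  SiO2: 214.7·0.9949 + 459.7·0.6300 = 503.2 kg (target 503.2 kg)
  Al2O3: 214.7·0.003000 = 0.6441 kg (target 0.6441 kg)
The glass-mass cross-check: the batch minus its LOI: 1000 kg (summing oxide targets gives 1000 kg; basis as stated: 1000 kg — deltas are rounding alone).
Whole-batch sum: Σ batch = 1029 kg; LOI removed, Σ of batch·LOI: 29.25 kg; yield = glass ÷ total batch = 97.16%.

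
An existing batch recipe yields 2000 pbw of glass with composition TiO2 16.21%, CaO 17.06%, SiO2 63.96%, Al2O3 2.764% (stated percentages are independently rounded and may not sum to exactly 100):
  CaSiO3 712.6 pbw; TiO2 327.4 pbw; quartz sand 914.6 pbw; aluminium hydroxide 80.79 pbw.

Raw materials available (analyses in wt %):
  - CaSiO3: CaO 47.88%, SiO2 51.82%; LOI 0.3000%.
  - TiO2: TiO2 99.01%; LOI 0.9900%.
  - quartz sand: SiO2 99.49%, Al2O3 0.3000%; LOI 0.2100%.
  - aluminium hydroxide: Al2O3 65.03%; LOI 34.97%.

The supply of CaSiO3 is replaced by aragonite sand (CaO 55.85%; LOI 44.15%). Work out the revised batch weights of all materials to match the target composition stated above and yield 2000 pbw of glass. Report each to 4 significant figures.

Revised batch per 2000 pbw glass:
  aragonite sand: 610.9 pbw
  TiO2: 327.4 pbw
  quartz sand: 1286 pbw
  aluminium hydroxide: 79.08 pbw
Total batch = 2303 pbw; LOI loss = 303.3 pbw

Intermediates are printed rounded to 4 significant figures alongside each step. The working math keeps exact precision at all times — exactly one rounding goes into each reported value. The derived quantities, which include ignition loss, the yield, net glass mass, totals, the four compositions, are computed in exact precision, exactly as printed in either problem or answer, from the weighed amounts for 2000 pbw of glass.
Oxide-by-oxide targets in 2000 pbw glass:
  TiO2: 16.21% × 2000 = 324.2 pbw
  CaO: 17.06% × 2000 = 341.2 pbw
  SiO2: 63.96% × 2000 = 1279 pbw
  Al2O3: 2.764% × 2000 = 55.28 pbw
Balance tally, oxide-wise, per the reported batch figures, for the quoted basis mass (oxide sums agree with the targets exact up to rounding of places):
  TiO2: 327.4·0.9901 = 324.2 pbw (target 324.2 pbw)
  CaO: 610.9·0.5585 = 341.2 pbw (target 341.2 pbw)
  SiO2: 1286·0.9949 = 1279 pbw (target 1279 pbw)
  Al2O3: 1286·0.003000 + 79.08·0.6503 = 55.28 pbw (target 55.28 pbw)
Consistency of the glass mass: whole batch net of LOI = 2000 pbw (the targets, summed, come to 2000 pbw; versus the stated basis of 2000 pbw — gaps are rounding artifacts).
Batch total: Σ batch = 2303 pbw; LOI removed, Σ of batch·LOI: 303.3 pbw; yield, glass over the total, = 86.83%.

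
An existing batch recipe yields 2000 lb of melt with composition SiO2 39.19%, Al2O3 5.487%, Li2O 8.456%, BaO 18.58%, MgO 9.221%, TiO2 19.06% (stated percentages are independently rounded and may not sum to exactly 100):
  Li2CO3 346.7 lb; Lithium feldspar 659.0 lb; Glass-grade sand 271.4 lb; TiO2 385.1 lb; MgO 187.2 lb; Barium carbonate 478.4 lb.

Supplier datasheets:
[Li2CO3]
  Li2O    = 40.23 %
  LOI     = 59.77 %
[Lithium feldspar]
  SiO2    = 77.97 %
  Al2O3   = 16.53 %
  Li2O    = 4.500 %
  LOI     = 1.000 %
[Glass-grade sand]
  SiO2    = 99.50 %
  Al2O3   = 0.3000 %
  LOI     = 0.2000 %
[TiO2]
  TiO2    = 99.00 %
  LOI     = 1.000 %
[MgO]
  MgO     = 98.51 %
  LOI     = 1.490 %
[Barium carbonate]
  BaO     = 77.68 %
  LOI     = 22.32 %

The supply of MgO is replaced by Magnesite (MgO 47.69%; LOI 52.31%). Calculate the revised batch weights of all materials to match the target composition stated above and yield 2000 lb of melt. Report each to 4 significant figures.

Revised batch per 2000 lb melt:
  Li2CO3: 346.7 lb
  Lithium feldspar: 659.0 lb
  Glass-grade sand: 271.4 lb
  TiO2: 385.1 lb
  Magnesite: 386.7 lb
  Barium carbonate: 478.4 lb
Total batch = 2527 lb; LOI loss = 527.3 lb

All arithmetic runs at exact precision in all steps — mid-chain values are printed (rounded to four significant digits) between the steps — exactly one rounding goes into every reported value; all derived quantities are recomputed using the weight values per 2000 lb of glass at exact precision (totals, the yield, ignition loss, glass mass, the six compositions) exactly as printed in problem or answer.
The oxide mass targets at 2000 lb melt:
  SiO2: 39.19% × 2000 = 783.8 lb
  Al2O3: 5.487% × 2000 = 109.7 lb
  Li2O: 8.456% × 2000 = 169.1 lb
  BaO: 18.58% × 2000 = 371.6 lb
  MgO: 9.221% × 2000 = 184.4 lb
  TiO2: 19.06% × 2000 = 381.2 lb
Checking each oxide sum with the batch weights as given, for the quoted basis mass (every target is met by its sum modulo rounding of the values):
  SiO2: 659.0·0.7797 + 271.4·0.9950 = 783.9 lb (target 783.8 lb)
  Al2O3: 659.0·0.1653 + 271.4·0.003000 = 109.7 lb (target 109.7 lb)
  Li2O: 346.7·0.4023 + 659.0·0.04500 = 169.1 lb (target 169.1 lb)
  BaO: 478.4·0.7768 = 371.6 lb (target 371.6 lb)
  MgO: 386.7·0.4769 = 184.4 lb (target 184.4 lb)
  TiO2: 385.1·0.9900 = 381.2 lb (target 381.2 lb)
Auditing the glass mass value: Σ batch − LOI loss = 2000 lb (summing oxide targets gives 2000 lb; with the basis standing at 2000 lb — a pure rounding effect).
Batch grand total — Σ batch = 2527 lb; LOI removed, Σ of batch·LOI: 527.3 lb; yield = glass ÷ total batch = 79.14%.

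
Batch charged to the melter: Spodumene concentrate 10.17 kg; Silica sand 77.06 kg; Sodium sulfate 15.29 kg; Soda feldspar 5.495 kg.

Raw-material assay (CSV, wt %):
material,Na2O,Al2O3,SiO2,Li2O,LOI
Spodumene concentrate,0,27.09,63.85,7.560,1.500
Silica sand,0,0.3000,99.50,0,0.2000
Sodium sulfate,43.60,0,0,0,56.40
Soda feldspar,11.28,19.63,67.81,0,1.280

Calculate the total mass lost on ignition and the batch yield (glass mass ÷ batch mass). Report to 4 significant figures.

LOI loss = 9.001 kg; glass = 99.01 kg; yield = 91.67%

The intermediate values are displayed, rounded to 4 significant digits, within the worked lines — each numeric step holds full float precision through the solve. Exactly one rounding lands on each reported number; the derived quantities (four oxide percentages, the totals, glass mass, the yield, LOI) are re-derived from the weighed amounts at 99.01 kg of glass at full precision exactly as printed in the problem or answer text.
Loss on ignition, line by line:
  Spodumene concentrate: 10.17 × 0.01500 = 0.1525 kg
  Silica sand: 77.06 × 0.002000 = 0.1541 kg
  Sodium sulfate: 15.29 × 0.5640 = 8.624 kg
  Soda feldspar: 5.495 × 0.01280 = 0.07034 kg
Total LOI = 9.001 kg
Glass = batch − LOI = 108.0 − 9.001 = 99.01 kg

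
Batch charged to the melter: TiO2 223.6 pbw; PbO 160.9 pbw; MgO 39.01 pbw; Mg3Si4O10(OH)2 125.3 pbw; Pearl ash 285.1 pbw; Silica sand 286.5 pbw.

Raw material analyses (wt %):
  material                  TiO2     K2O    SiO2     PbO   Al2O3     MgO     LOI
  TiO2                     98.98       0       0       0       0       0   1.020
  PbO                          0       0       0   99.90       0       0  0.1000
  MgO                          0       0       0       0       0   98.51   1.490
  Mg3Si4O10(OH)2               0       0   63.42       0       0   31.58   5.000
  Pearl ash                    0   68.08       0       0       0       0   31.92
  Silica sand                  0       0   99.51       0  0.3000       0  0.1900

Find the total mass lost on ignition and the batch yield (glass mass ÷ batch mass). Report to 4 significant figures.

LOI loss = 100.8 pbw; glass = 1020 pbw; yield = 91.00%

Intermediates are shown rounded to four significant digits alongside each step; the working math carries full float precision throughout — each reported figure is rounded exactly once; all derived quantities (LOI, net glass mass, yield, the six compositions, the totals) are recomputed in exact precision from the batch weights on 1020 pbw of glass, exactly as shown in the question or the answer.
Ignition loss by material:
  TiO2: 223.6 × 0.01020 = 2.281 pbw
  PbO: 160.9 × 0.001000 = 0.1609 pbw
  MgO: 39.01 × 0.01490 = 0.5812 pbw
  Mg3Si4O10(OH)2: 125.3 × 0.05000 = 6.265 pbw
  Pearl ash: 285.1 × 0.3192 = 91.00 pbw
  Silica sand: 286.5 × 0.001900 = 0.5444 pbw
Total LOI = 100.8 pbw
Glass = batch − LOI = 1120 − 100.8 = 1020 pbw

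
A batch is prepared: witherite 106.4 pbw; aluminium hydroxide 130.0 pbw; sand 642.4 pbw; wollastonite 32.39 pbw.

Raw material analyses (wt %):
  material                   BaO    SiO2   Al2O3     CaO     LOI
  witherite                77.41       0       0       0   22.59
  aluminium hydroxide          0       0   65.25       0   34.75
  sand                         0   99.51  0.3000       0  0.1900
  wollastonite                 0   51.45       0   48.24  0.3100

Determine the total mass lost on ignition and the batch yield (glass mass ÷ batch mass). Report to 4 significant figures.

Exact precision is kept in every operation; intermediates are printed, rounded to 4 significant figures, alongside each step — every reported figure sees exactly one rounding. All derived quantities are re-derived from the weighed amounts per 840.7 pbw of glass at full precision (net glass mass, yield, four oxide percentages, ignition loss, totals), as they appear in either problem or answer.
Loss on ignition, line by line:
  witherite: 106.4 × 0.2259 = 24.04 pbw
  aluminium hydroxide: 130.0 × 0.3475 = 45.17 pbw
  sand: 642.4 × 0.001900 = 1.221 pbw
  wollastonite: 32.39 × 0.003100 = 0.1004 pbw
Total LOI = 70.53 pbw
Glass = batch − LOI = 911.2 − 70.53 = 840.7 pbw

LOI loss = 70.53 pbw; glass = 840.7 pbw; yield = 92.26%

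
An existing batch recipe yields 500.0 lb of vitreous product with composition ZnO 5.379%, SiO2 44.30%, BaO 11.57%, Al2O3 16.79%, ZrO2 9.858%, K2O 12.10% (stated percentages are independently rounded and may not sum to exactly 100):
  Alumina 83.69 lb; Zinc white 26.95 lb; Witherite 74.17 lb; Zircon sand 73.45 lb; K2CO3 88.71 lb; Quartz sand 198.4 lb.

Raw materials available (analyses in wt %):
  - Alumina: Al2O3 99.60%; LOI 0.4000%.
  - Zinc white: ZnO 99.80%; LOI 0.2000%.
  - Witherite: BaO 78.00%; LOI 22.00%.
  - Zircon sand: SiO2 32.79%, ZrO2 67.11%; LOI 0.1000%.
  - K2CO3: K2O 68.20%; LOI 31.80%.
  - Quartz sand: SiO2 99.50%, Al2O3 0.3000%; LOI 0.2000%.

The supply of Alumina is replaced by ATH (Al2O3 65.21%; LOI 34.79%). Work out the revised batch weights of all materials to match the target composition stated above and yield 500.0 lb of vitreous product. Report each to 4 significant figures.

The intermediate values are displayed, rounded to 4 significant figures, between the steps; each numeric step runs at full float precision in every operation — every reported value takes exactly one rounding; the derived quantities, which include yield, totals, six oxide percentages, net glass mass, ignition loss, are carried at full float precision, as set out in question or answer, from the batch weights for 500.0 lb of glass.
Per-oxide target masses for 500.0 lb vitreous product:
  ZnO: 5.379% × 500.0 = 26.90 lb
  SiO2: 44.30% × 500.0 = 221.5 lb
  BaO: 11.57% × 500.0 = 57.85 lb
  Al2O3: 16.79% × 500.0 = 83.95 lb
  ZrO2: 9.858% × 500.0 = 49.29 lb
  K2O: 12.10% × 500.0 = 60.50 lb
Sums-versus-targets review with the batch weights as given, per the basis as stated (oxide sums agree with the targets up to rounding of the answer):
  ZnO: 26.95·0.9980 = 26.90 lb (target 26.90 lb)
  SiO2: 73.45·0.3279 + 198.4·0.9950 = 221.5 lb (target 221.5 lb)
  BaO: 74.17·0.7800 = 57.85 lb (target 57.85 lb)
  Al2O3: 127.8·0.6521 + 198.4·0.003000 = 83.93 lb (target 83.95 lb)
  ZrO2: 73.45·0.6711 = 49.29 lb (target 49.29 lb)
  K2O: 88.71·0.6820 = 60.50 lb (target 60.50 lb)
Consistency of the glass mass: batch total minus LOI = 500.0 lb (oxide target masses add up to 500.0 lb; with the basis standing at 500.0 lb — a pure rounding effect).
Total batch = Σ batch = 589.5 lb; LOI removed, Σ of batch·LOI: 89.51 lb; yield = glass ÷ total batch = 84.81%.

Revised batch per 500.0 lb vitreous product:
  ATH: 127.8 lb
  Zinc white: 26.95 lb
  Witherite: 74.17 lb
  Zircon sand: 73.45 lb
  K2CO3: 88.71 lb
  Quartz sand: 198.4 lb
Total batch = 589.5 lb; LOI loss = 89.51 lb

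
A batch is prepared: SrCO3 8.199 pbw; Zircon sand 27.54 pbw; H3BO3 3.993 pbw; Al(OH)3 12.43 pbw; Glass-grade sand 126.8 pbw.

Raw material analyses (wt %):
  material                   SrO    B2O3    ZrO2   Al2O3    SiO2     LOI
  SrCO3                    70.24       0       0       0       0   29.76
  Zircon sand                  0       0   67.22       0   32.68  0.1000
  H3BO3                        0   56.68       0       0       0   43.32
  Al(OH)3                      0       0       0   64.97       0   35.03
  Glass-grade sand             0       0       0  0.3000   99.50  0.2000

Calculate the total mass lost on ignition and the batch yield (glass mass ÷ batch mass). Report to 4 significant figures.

LOI loss = 8.805 pbw; glass = 170.2 pbw; yield = 95.08%

Working values appear rounded to four significant digits — the whole derivation maintains full precision through every step; each reported value takes a single rounding; all derived quantities are rebuilt from the batch weights per 170.2 pbw of glass in full float precision (net glass mass, the five compositions, totals, the yield, ignition loss), as quoted within question or answer.
Ignition loss by material:
  SrCO3: 8.199 × 0.2976 = 2.440 pbw
  Zircon sand: 27.54 × 0.001000 = 0.02754 pbw
  H3BO3: 3.993 × 0.4332 = 1.730 pbw
  Al(OH)3: 12.43 × 0.3503 = 4.354 pbw
  Glass-grade sand: 126.8 × 0.002000 = 0.2536 pbw
Total LOI = 8.805 pbw
Glass = batch − LOI = 179.0 − 8.805 = 170.2 pbw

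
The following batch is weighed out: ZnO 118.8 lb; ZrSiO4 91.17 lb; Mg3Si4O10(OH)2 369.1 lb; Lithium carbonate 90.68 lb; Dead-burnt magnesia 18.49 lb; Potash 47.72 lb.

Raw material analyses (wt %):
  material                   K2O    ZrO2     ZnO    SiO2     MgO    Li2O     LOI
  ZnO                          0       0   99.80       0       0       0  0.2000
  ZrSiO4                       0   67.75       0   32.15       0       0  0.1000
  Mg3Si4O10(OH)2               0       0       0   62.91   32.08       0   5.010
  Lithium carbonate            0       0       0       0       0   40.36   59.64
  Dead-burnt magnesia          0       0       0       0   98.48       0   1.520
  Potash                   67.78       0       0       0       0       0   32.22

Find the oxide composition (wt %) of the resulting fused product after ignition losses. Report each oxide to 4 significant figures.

The intermediate values are displayed rounded off to 4 significant digits across the worked steps; every computation keeps full precision from first step to last — each reported value is rounded a single time — all derived quantities, which include totals, the six compositions, ignition loss, net glass mass, the yield, are carried at full float precision, as they appear in the problem or answer text, using the weight values on 647.4 lb of glass.
Per-oxide mass from batch:
  K2O: 47.72·0.6778 = 32.34 lb
  ZrO2: 91.17·0.6775 = 61.77 lb
  ZnO: 118.8·0.9980 = 118.6 lb
  SiO2: 91.17·0.3215 + 369.1·0.6291 = 261.5 lb
  MgO: 369.1·0.3208 + 18.49·0.9848 = 136.6 lb
  Li2O: 90.68·0.4036 = 36.60 lb
LOI: 118.8·0.002000 + 91.17·0.001000 + 369.1·0.05010 + 90.68·0.5964 + 18.49·0.01520 + 47.72·0.3222 = 88.56 lb
Resulting glass, batch − LOI: 736.0 − 88.56 = 647.4 lb (matching Σ of the oxides)
each oxide over glass, ×100, is wt %

Glass mass = 647.4 lb (batch 736.0 − LOI 88.56).
Composition: K2O 4.996%, ZrO2 9.541%, ZnO 18.31%, SiO2 40.39%, MgO 21.10%, Li2O 5.653%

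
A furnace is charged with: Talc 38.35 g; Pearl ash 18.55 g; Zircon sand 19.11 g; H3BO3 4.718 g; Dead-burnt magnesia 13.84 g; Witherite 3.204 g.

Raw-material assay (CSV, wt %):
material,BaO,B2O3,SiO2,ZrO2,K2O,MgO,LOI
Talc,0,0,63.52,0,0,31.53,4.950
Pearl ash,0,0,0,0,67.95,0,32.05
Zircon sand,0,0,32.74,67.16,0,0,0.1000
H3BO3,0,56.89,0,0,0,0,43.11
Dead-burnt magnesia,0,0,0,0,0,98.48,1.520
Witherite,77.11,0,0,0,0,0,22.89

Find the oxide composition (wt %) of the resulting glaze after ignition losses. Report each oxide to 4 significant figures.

The intermediate values are printed rounded to four significant figures across the worked steps — the working math carries full float precision at every stage; exactly one rounding goes into every reported number — all derived quantities are carried from the weighed amounts at 86.93 g of glass in exact precision (ignition loss, net glass mass, the six compositions, the totals, yield) exactly as printed in the problem or the answer.
Delivered oxide masses:
  BaO: 3.204·0.7711 = 2.471 g
  B2O3: 4.718·0.5689 = 2.684 g
  SiO2: 38.35·0.6352 + 19.11·0.3274 = 30.62 g
  ZrO2: 19.11·0.6716 = 12.83 g
  K2O: 18.55·0.6795 = 12.60 g
  MgO: 38.35·0.3153 + 13.84·0.9848 = 25.72 g
LOI: 38.35·0.04950 + 18.55·0.3205 + 19.11·0.001000 + 4.718·0.4311 + 13.84·0.01520 + 3.204·0.2289 = 10.84 g
The glass mass, total less LOI, = 97.77 − 10.84 = 86.93 g (= the summed oxide contributions)
percent by weight: oxide/glass ×100

Glass mass = 86.93 g (batch 97.77 − LOI 10.84).
Composition: BaO 2.842%, B2O3 3.088%, SiO2 35.22%, ZrO2 14.76%, K2O 14.50%, MgO 29.59%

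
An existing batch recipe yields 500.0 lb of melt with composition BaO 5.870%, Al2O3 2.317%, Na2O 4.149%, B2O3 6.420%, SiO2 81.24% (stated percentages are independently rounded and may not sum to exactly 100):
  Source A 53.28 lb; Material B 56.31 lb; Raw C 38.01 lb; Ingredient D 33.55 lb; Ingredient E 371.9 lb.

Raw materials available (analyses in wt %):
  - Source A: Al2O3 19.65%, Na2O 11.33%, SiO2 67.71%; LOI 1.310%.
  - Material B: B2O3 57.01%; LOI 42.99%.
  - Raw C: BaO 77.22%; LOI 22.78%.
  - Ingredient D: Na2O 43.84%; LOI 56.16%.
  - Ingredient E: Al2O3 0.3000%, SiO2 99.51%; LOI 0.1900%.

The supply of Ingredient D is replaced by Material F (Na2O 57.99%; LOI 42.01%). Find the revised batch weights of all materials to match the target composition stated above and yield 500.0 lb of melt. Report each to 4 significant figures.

Revised batch per 500.0 lb melt:
  Source A: 53.28 lb
  Material B: 56.31 lb
  Raw C: 38.01 lb
  Material F: 25.36 lb
  Ingredient E: 371.9 lb
Total batch = 544.9 lb; LOI loss = 44.92 lb

Rounding to 4 significant figures applies to every working value as printed; the whole derivation runs at exact precision from start to finish — each reported figure takes just one rounding. All derived quantities (five oxide percentages, totals, ignition loss, yield, net glass mass) are carried in full float precision starting from the weights on 500.0 lb of glass as given in problem or answer.
Oxide-by-oxide targets in 500.0 lb melt:
  BaO: 5.870% × 500.0 = 29.35 lb
  Al2O3: 2.317% × 500.0 = 11.58 lb
  Na2O: 4.149% × 500.0 = 20.74 lb
  B2O3: 6.420% × 500.0 = 32.10 lb
  SiO2: 81.24% × 500.0 = 406.2 lb
Mass-balance tally per oxide given the weights on record, per the basis as stated (summed amounts equal target values inside rounding margins):
  BaO: 38.01·0.7722 = 29.35 lb (target 29.35 lb)
  Al2O3: 53.28·0.1965 + 371.9·0.003000 = 11.59 lb (target 11.58 lb)
  Na2O: 53.28·0.1133 + 25.36·0.5799 = 20.74 lb (target 20.74 lb)
  B2O3: 56.31·0.5701 = 32.10 lb (target 32.10 lb)
  SiO2: 53.28·0.6771 + 371.9·0.9951 = 406.2 lb (target 406.2 lb)
Glass mass check: total batch − LOI = 499.9 lb (the targets, summed, come to 500.0 lb; the stated basis being 500.0 lb — rounding explains the deltas).
Whole-batch sum: Σ batch = 544.9 lb; loss to ignition Σ batch·LOI = 44.92 lb; yield, glass over the total, = 91.75%.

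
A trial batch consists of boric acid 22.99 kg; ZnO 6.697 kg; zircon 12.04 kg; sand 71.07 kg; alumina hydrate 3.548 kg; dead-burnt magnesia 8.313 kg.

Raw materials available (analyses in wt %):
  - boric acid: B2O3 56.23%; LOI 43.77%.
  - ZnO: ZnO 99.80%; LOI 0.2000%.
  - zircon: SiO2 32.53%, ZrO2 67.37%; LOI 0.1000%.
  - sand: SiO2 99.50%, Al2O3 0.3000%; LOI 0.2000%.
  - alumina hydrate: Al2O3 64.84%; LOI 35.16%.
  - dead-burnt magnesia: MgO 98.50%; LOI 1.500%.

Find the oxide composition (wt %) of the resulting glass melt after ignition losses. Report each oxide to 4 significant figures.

Glass mass = 113.1 kg (batch 124.7 − LOI 11.60).
Composition: ZnO 5.912%, B2O3 11.43%, SiO2 66.01%, Al2O3 2.223%, ZrO2 7.175%, MgO 7.243%

All arithmetic carries exact precision in every operation. In-progress results are displayed, rounded to four significant digits, alongside each step — a single rounding finalizes every reported number. Derived quantities (ignition loss, totals, six oxide percentages, yield, glass mass) are computed from the weighed amounts for 113.1 kg of glass at exact precision as quoted within either problem or answer.
Delivered oxide masses:
  ZnO: 6.697·0.9980 = 6.684 kg
  B2O3: 22.99·0.5623 = 12.93 kg
  SiO2: 12.04·0.3253 + 71.07·0.9950 = 74.63 kg
  Al2O3: 71.07·0.003000 + 3.548·0.6484 = 2.514 kg
  ZrO2: 12.04·0.6737 = 8.111 kg
  MgO: 8.313·0.9850 = 8.188 kg
LOI: 22.99·0.4377 + 6.697·0.002000 + 12.04·0.001000 + 71.07·0.002000 + 3.548·0.3516 + 8.313·0.01500 = 11.60 kg
Resulting glass, batch − LOI: 124.7 − 11.60 = 113.1 kg (matching Σ of the oxides)
wt % = 100 × oxide mass / glass mass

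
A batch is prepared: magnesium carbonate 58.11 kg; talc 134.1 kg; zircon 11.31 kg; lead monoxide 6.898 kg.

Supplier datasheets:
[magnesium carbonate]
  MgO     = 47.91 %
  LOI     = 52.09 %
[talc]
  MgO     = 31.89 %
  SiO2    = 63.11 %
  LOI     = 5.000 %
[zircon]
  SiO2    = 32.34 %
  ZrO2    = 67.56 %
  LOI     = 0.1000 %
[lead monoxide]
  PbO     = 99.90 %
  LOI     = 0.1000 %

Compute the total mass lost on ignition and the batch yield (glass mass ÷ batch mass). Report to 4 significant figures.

LOI loss = 36.99 kg; glass = 173.4 kg; yield = 82.42%

Each numeric step maintains exact precision at every stage — the intermediate values are printed (rounded to 4 significant figures) on the page — a single rounding yields every reported value; all derived quantities (the four compositions, glass mass, LOI, yield, totals) are carried at full precision using the weight values on 173.4 kg of glass, exactly as printed in the problem or answer text.
Per-material ignition loss:
  magnesium carbonate: 58.11 × 0.5209 = 30.27 kg
  talc: 134.1 × 0.05000 = 6.705 kg
  zircon: 11.31 × 0.001000 = 0.01131 kg
  lead monoxide: 6.898 × 0.001000 = 0.006898 kg
Total LOI = 36.99 kg
Glass = batch − LOI = 210.4 − 36.99 = 173.4 kg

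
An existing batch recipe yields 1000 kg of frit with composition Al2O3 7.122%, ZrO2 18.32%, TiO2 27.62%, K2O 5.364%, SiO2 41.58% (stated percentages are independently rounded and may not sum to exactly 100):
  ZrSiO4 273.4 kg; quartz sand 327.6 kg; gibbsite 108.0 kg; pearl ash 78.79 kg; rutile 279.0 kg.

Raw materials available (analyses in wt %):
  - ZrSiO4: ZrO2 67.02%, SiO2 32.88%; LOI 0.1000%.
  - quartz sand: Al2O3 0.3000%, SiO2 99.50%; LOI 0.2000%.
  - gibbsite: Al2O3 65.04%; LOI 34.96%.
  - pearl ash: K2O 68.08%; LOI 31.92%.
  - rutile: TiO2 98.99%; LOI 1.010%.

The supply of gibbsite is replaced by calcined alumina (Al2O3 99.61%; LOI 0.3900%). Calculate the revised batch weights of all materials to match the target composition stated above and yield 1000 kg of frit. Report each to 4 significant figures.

All arithmetic holds exact precision through the solve. The intermediate values appear (rounded to 4 significant digits) alongside each step. Each reported value takes exactly one rounding. All derived quantities, which include the totals, yield, the five compositions, net glass mass, LOI, are carried at exact precision, as given in either problem or answer, using the weight values on 1000 kg of glass.
Target masses of each oxide per 1000 kg frit:
  Al2O3: 7.122% × 1000 = 71.22 kg
  ZrO2: 18.32% × 1000 = 183.2 kg
  TiO2: 27.62% × 1000 = 276.2 kg
  K2O: 5.364% × 1000 = 53.64 kg
  SiO2: 41.58% × 1000 = 415.8 kg
Per-oxide balance check with the batch weights as given, on the stated basis (each sum matches its target mass net of answer rounding effects):
  Al2O3: 327.6·0.003000 + 70.51·0.9961 = 71.22 kg (target 71.22 kg)
  ZrO2: 273.4·0.6702 = 183.2 kg (target 183.2 kg)
  TiO2: 279.0·0.9899 = 276.2 kg (target 276.2 kg)
  K2O: 78.79·0.6808 = 53.64 kg (target 53.64 kg)
  SiO2: 273.4·0.3288 + 327.6·0.9950 = 415.9 kg (target 415.8 kg)
Glass mass check: total batch − LOI = 1000 kg (per-oxide target masses sum to 1000 kg; basis as stated: 1000 kg — rounding explains the deltas).
Summing the batch: Σ batch = 1029 kg; LOI loss = Σ batch·LOI = 29.17 kg; yield: glass divided by total = 97.17%.

Revised batch per 1000 kg frit:
  ZrSiO4: 273.4 kg
  quartz sand: 327.6 kg
  calcined alumina: 70.51 kg
  pearl ash: 78.79 kg
  rutile: 279.0 kg
Total batch = 1029 kg; LOI loss = 29.17 kg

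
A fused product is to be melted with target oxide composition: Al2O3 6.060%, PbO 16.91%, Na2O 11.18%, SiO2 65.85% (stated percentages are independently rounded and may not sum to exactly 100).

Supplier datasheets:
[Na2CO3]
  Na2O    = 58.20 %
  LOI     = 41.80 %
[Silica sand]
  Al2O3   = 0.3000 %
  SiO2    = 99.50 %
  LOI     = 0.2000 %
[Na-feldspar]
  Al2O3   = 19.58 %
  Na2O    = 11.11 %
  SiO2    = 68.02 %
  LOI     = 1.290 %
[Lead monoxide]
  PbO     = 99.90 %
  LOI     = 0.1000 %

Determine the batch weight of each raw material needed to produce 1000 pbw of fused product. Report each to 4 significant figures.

In-progress results are printed rounded to 4 significant figures as written. Full precision is maintained at all times. Each reported value takes a single rounding. Derived quantities are recomputed in exact precision (the totals, LOI, the four compositions, yield, glass mass) starting from the weights on 1000 pbw of glass, as written in the question or the answer.
Target oxide masses per 1000 pbw fused product:
  Al2O3: 6.060% × 1000 = 60.60 pbw
  PbO: 16.91% × 1000 = 169.1 pbw
  Na2O: 11.18% × 1000 = 111.8 pbw
  SiO2: 65.85% × 1000 = 658.5 pbw
Mass-balance tally per oxide on the weights just shown, against the basis in use (every target is met by its sum once rounding is allowed for):
  Al2O3: 455.0·0.003000 + 302.5·0.1958 = 60.59 pbw (target 60.60 pbw)
  PbO: 169.3·0.9990 = 169.1 pbw (target 169.1 pbw)
  Na2O: 134.3·0.5820 + 302.5·0.1111 = 111.8 pbw (target 111.8 pbw)
  SiO2: 455.0·0.9950 + 302.5·0.6802 = 658.5 pbw (target 658.5 pbw)
Glass mass check: net batch after ignition = 1000 pbw (targets for the oxides total 1000 pbw; the stated basis being 1000 pbw — rounding explains the deltas).
Total batch = Σ batch = 1061 pbw; Σ batch·LOI gives LOI loss = 61.12 pbw; the yield ratio, glass ÷ batch: 94.24%.

Batch per 1000 pbw fused product:
  Na2CO3: 134.3 pbw
  Silica sand: 455.0 pbw
  Na-feldspar: 302.5 pbw
  Lead monoxide: 169.3 pbw
Total batch = 1061 pbw; LOI loss = 61.12 pbw; yield = 94.24%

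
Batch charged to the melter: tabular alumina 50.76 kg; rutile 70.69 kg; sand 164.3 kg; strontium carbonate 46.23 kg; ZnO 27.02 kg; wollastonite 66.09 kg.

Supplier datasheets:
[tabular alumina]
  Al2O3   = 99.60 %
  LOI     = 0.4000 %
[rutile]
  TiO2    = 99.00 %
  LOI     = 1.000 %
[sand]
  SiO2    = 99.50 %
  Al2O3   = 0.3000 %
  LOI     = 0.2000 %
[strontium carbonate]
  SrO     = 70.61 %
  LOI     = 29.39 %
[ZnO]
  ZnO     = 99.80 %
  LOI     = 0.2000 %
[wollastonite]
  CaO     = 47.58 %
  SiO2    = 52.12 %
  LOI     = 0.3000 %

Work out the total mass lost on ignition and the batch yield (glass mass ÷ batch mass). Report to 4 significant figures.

All internal work runs at full precision in every operation. Mid-chain values are displayed, rounded to 4 significant digits, in the printout. A single rounding yields every reported value — the derived quantities are computed in full precision (totals, net glass mass, the six compositions, ignition loss, the yield) from the weighed amounts at 410.0 kg of glass exactly as shown in the problem or the answer.
Material-by-material LOI:
  tabular alumina: 50.76 × 0.004000 = 0.2030 kg
  rutile: 70.69 × 0.01000 = 0.7069 kg
  sand: 164.3 × 0.002000 = 0.3286 kg
  strontium carbonate: 46.23 × 0.2939 = 13.59 kg
  ZnO: 27.02 × 0.002000 = 0.05404 kg
  wollastonite: 66.09 × 0.003000 = 0.1983 kg
Total LOI = 15.08 kg
Glass = batch − LOI = 425.1 − 15.08 = 410.0 kg

LOI loss = 15.08 kg; glass = 410.0 kg; yield = 96.45%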